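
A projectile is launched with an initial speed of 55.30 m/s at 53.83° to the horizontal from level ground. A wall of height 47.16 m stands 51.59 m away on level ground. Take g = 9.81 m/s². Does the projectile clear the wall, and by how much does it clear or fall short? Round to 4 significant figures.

Yes — it clears the wall by 11.15 m.

v_x = 55.30 cos 53.83° = 32.637 m/s; v_y0 = 55.30 sin 53.83° = 44.642 m/s.
Time to reach the wall: t = 51.59 / 32.637 = 1.5807 s.
Height at that point: y = 44.642×1.5807 − 4.905×1.5807² = 58.310 m.
That is 58.310 − 47.16 = 11.15 m above the top of the wall, so the projectile clears it.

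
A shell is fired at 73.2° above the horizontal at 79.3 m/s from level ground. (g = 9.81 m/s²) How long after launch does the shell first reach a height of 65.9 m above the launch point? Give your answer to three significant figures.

v_y0 = 79.3 sin 73.2° = 75.92 m/s.
Set y = v_y0 t − ½ g t² = 65.9: 4.905 t² − 75.92 t + 65.9 = 0.
t = [75.92 ± √(5764 − 1293)] / 9.81 = (75.92 ± 66.87) / 9.81, giving t = 0.923 s or t = 14.6 s.
The shell is on the way up at the first time, so t = 0.923 s.

0.923 s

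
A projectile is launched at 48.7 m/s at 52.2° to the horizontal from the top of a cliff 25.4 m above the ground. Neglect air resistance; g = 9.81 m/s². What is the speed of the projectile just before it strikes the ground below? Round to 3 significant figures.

53.6 m/s

v_x = 48.7 cos 52.2° = 29.85 m/s is unchanged throughout.
For the vertical component, v_y² = v_y0² + 2 g h = (38.48)² + 2×9.81×25.4 = 1979, so |v_y| = 44.49 m/s.
Impact speed = √(v_x² + v_y²) = √(891.0 + 1979) = 53.6 m/s.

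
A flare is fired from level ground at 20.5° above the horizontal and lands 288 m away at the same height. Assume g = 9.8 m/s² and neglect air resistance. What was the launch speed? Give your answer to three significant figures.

65.6 m/s

On level ground, R = v₀² sin(2θ) / g, so v₀ = √(R g / sin 2θ).
sin(2 × 20.5°) = 0.6561.
v₀ = √(288 × 9.8 / 0.6561) = √4302 = 65.6 m/s.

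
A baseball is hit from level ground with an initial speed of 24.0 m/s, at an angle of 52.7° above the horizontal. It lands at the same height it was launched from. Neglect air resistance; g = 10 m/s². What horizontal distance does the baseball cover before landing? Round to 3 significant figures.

55.5 m

Components: v_x = 24.0 cos 52.7° = 14.54 m/s, v_y = 24.0 sin 52.7° = 19.09 m/s.
Time of flight (same landing height): t = 2 v_y / g = 2 × 19.09 / 10 = 3.818 s.
Range: R = v_x · t = 14.54 × 3.818 = 55.5 m.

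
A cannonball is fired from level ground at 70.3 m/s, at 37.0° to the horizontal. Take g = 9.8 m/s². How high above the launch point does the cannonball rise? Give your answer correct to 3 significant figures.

91.3 m

Vertical component of launch velocity: v_y = 70.3 sin 37.0° = 42.31 m/s.
At the highest point the vertical velocity is zero, so v_y² = 2 g h_max.
h_max = (42.31)² / (2 × 9.8) = 1790 / 19.60 = 91.3 m.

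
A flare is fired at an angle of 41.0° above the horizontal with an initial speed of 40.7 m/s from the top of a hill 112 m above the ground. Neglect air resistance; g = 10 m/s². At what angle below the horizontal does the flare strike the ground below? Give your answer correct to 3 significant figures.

v_x = 40.7 cos 41.0° = 30.72 m/s.
At impact |v_y| = √(v_y0² + 2 g h) = √(26.70² + 2×10×112) = 54.34 m/s.
Angle below horizontal = arctan(|v_y| / v_x) = arctan(54.34 / 30.72) = 60.5°.

60.5°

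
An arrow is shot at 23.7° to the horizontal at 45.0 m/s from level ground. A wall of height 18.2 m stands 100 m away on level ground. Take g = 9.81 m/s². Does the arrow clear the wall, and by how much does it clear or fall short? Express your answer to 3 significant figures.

v_x = 45.0 cos 23.7° = 41.20 m/s; v_y0 = 45.0 sin 23.7° = 18.09 m/s.
Time to reach the wall: t = 100 / 41.20 = 2.427 s.
Height at that point: y = 18.09×2.427 − 4.905×2.427² = 15.01 m.
That is 18.2 − 15.01 = 3.19 m below the top of the wall, so the arrow does not clear it.

No — it falls 3.19 m short of clearing the wall.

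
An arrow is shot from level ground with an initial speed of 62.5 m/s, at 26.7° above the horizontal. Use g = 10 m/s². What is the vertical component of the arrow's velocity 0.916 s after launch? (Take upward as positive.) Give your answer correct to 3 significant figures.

Initial vertical component: v_y0 = 62.5 sin 26.7° = 28.08 m/s.
v_y(t) = v_y0 − g t = 28.08 − 10 × 0.916 = 18.9 m/s.

18.9 m/s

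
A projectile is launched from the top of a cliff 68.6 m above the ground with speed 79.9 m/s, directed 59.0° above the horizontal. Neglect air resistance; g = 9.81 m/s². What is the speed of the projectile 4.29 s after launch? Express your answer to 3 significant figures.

48.9 m/s

v_x = 79.9 cos 59.0° = 41.15 m/s (constant).
v_y(t) = 79.9 sin 59.0° − g t = 68.49 − 9.81 × 4.29 = 26.41 m/s.
Speed = √(v_x² + v_y²) = √(1693 + 697.5) = 48.9 m/s.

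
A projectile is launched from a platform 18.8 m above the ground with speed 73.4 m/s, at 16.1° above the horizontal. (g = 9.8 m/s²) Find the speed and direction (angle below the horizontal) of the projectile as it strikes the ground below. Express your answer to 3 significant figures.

v_x = 73.4 cos 16.1° = 70.52 m/s (constant).
|v_y| at impact = √((20.35)² + 2×9.8×18.8) = 27.98 m/s.
Speed = √(70.52² + 27.98²) = 75.9 m/s; angle = arctan(27.98/70.52) = 21.6° below horizontal.

75.9 m/s at 21.6° below the horizontal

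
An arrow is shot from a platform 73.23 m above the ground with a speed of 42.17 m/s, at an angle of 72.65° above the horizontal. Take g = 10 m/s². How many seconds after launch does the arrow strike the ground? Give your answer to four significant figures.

9.579 s

Vertical component: v_y = 42.17 sin 72.65° = 40.251 m/s.
Taking up as positive with launch at y = 73.23 m, landing at y = 0: 0 = 73.23 + 40.251 t − ½(10) t².
Solving 5.000 t² − 40.251 t − 73.23 = 0 gives t = [40.251 + √(40.251² + 4·5.000·73.23)] / 10.00 = 9.579 s.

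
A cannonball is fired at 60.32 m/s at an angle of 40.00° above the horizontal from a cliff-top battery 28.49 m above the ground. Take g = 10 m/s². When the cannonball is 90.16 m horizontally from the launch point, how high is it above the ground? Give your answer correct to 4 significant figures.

v_x = 60.32 cos 40.00° = 46.208 m/s, v_y0 = 60.32 sin 40.00° = 38.773 m/s.
Time to reach x = 90.16 m: t = x / v_x = 90.16 / 46.208 = 1.9512 s.
y = 28.49 + v_y0 t − ½ g t² = 28.49 + 38.773×1.9512 − 5.000×1.9512² = 85.11 m.

85.11 m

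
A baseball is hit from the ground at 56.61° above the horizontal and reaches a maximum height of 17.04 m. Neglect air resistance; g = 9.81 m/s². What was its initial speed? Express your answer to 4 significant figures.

21.90 m/s

At maximum height v_y = 0, so (v₀ sin θ)² = 2 g H.
v₀ sin 56.61° = √(2 × 9.81 × 17.04) = 18.285 m/s.
v₀ = 18.285 / sin 56.61° = 18.285 / 0.8349 = 21.90 m/s.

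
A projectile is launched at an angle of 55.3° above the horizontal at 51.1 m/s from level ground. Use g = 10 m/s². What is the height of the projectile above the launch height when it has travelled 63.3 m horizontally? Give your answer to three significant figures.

v_x = 51.1 cos 55.3° = 29.09 m/s, v_y0 = 51.1 sin 55.3° = 42.01 m/s.
Time to reach x = 63.3 m: t = x / v_x = 63.3 / 29.09 = 2.176 s.
y = v_y0 t − ½ g t² = 42.01×2.176 − 5.000×2.176² = 67.7 m.

67.7 m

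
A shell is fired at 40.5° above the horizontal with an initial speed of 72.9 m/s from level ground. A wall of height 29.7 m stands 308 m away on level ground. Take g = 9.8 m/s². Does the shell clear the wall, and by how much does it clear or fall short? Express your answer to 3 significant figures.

v_x = 72.9 cos 40.5° = 55.43 m/s; v_y0 = 72.9 sin 40.5° = 47.34 m/s.
Time to reach the wall: t = 308 / 55.43 = 5.557 s.
Height at that point: y = 47.34×5.557 − 4.900×5.557² = 111.8 m.
That is 111.8 − 29.7 = 82.1 m above the top of the wall, so the shell clears it.

Yes — it clears the wall by 82.1 m.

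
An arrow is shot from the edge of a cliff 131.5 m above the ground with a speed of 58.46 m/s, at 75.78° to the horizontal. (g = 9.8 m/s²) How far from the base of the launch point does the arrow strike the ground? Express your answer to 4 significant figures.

Components: v_x = 58.46 cos 75.78° = 14.360 m/s, v_y = 58.46 sin 75.78° = 56.669 m/s.
Vertical: 0 = 131.5 + 56.669 t − ½(9.8) t² ⇒ 4.900 t² − 56.669 t − 131.5 = 0.
t = [56.669 + √(3211.4 + 2577.4)] / 9.800 = 13.546 s.
Horizontal: R = v_x · t = 14.360 × 13.546 = 194.5 m.

194.5 m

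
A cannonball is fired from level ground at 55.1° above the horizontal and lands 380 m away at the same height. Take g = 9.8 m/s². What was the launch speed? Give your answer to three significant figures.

63.0 m/s

On level ground, R = v₀² sin(2θ) / g, so v₀ = √(R g / sin 2θ).
sin(2 × 55.1°) = 0.9385.
v₀ = √(380 × 9.8 / 0.9385) = √3968 = 63.0 m/s.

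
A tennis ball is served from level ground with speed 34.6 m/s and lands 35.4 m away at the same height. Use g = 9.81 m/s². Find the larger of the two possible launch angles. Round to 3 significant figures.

Level-ground range: R = v₀² sin(2θ)/g ⇒ sin 2θ = R g / v₀² = 35.4×9.81/34.6² = 0.2901.
2θ = arcsin(0.2901) = 16.86° or 180° − 16.86° = 163.14°.
So θ = 8.43° or θ = 81.6°.

81.6°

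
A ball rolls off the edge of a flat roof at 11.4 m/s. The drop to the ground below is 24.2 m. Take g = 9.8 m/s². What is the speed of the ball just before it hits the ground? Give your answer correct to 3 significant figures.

Fall time: t = √(2 × 24.2 / 9.8) = 2.222 s.
At impact: v_x = 11.4 m/s (unchanged), v_y = g t = 9.8 × 2.222 = 21.78 m/s.
Speed = √(v_x² + v_y²) = √(130.0 + 474.4) = 24.6 m/s.

24.6 m/s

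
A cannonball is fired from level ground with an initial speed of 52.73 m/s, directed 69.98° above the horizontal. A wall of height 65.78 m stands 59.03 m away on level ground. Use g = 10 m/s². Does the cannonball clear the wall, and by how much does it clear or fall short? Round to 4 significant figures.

Yes — it clears the wall by 42.76 m.

v_x = 52.73 cos 69.98° = 18.052 m/s; v_y0 = 52.73 sin 69.98° = 49.544 m/s.
Time to reach the wall: t = 59.03 / 18.052 = 3.2700 s.
Height at that point: y = 49.544×3.2700 − 5.000×3.2700² = 108.54 m.
That is 108.54 − 65.78 = 42.76 m above the top of the wall, so the cannonball clears it.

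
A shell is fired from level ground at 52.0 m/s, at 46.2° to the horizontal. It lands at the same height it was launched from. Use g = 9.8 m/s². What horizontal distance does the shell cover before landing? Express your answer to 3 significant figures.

276 m

Components: v_x = 52.0 cos 46.2° = 35.99 m/s, v_y = 52.0 sin 46.2° = 37.53 m/s.
Time of flight (same landing height): t = 2 v_y / g = 2 × 37.53 / 9.8 = 7.659 s.
Range: R = v_x · t = 35.99 × 7.659 = 276 m.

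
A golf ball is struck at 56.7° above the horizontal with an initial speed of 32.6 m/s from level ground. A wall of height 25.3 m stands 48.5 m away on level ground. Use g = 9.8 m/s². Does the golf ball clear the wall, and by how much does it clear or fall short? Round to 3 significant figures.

v_x = 32.6 cos 56.7° = 17.90 m/s; v_y0 = 32.6 sin 56.7° = 27.25 m/s.
Time to reach the wall: t = 48.5 / 17.90 = 2.709 s.
Height at that point: y = 27.25×2.709 − 4.900×2.709² = 37.86 m.
That is 37.86 − 25.3 = 12.6 m above the top of the wall, so the golf ball clears it.

Yes — it clears the wall by 12.6 m.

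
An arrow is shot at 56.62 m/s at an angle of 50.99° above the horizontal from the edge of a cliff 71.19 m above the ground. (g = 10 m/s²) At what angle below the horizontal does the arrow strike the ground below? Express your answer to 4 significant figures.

58.41°

v_x = 56.62 cos 50.99° = 35.640 m/s.
At impact |v_y| = √(v_y0² + 2 g h) = √(43.996² + 2×10×71.19) = 57.961 m/s.
Angle below horizontal = arctan(|v_y| / v_x) = arctan(57.961 / 35.640) = 58.41°.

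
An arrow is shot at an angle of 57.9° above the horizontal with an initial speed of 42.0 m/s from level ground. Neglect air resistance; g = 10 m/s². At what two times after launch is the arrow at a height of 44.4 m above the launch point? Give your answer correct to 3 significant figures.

v_y0 = 42.0 sin 57.9° = 35.58 m/s.
Set y = v_y0 t − ½ g t² = 44.4: 5.000 t² − 35.58 t + 44.4 = 0.
t = [35.58 ± √(1266 − 888.0)] / 10 = (35.58 ± 19.44) / 10, giving t = 1.61 s or t = 5.50 s.
So the arrow is at 44.4 m at t = 1.61 s (rising) and t = 5.50 s (falling).

1.61 s and 5.50 s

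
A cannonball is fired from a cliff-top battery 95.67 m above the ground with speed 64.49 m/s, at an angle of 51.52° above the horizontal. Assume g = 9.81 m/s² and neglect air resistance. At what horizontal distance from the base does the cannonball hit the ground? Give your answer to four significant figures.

478.6 m

Components: v_x = 64.49 cos 51.52° = 40.128 m/s, v_y = 64.49 sin 51.52° = 50.484 m/s.
Vertical: 0 = 95.67 + 50.484 t − ½(9.81) t² ⇒ 4.905 t² − 50.484 t − 95.67 = 0.
t = [50.484 + √(2548.6 + 1877.0)] / 9.810 = 11.928 s.
Horizontal: R = v_x · t = 40.128 × 11.928 = 478.6 m.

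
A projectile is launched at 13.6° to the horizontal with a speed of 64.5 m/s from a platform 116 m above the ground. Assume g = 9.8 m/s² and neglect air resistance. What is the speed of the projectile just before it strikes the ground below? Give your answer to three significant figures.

80.2 m/s

v_x = 64.5 cos 13.6° = 62.69 m/s is unchanged throughout.
For the vertical component, v_y² = v_y0² + 2 g h = (15.17)² + 2×9.8×116 = 2504, so |v_y| = 50.04 m/s.
Impact speed = √(v_x² + v_y²) = √(3930 + 2504) = 80.2 m/s.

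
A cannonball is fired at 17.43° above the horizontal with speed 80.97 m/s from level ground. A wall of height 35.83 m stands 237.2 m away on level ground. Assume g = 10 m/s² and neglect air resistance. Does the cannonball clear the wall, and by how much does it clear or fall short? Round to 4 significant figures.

v_x = 80.97 cos 17.43° = 77.252 m/s; v_y0 = 80.97 sin 17.43° = 24.254 m/s.
Time to reach the wall: t = 237.2 / 77.252 = 3.0705 s.
Height at that point: y = 24.254×3.0705 − 5.000×3.0705² = 27.332 m.
That is 35.83 − 27.332 = 8.498 m below the top of the wall, so the cannonball does not clear it.

No — it falls 8.498 m short of clearing the wall.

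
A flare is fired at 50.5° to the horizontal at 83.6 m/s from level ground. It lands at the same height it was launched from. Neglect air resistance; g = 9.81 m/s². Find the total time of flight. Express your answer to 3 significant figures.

13.2 s

Vertical component: v_y = 83.6 sin 50.5° = 64.51 m/s.
For a projectile landing at launch height, time of flight is t = 2 v_y / g = 2 × 64.51 / 9.81 = 13.2 s.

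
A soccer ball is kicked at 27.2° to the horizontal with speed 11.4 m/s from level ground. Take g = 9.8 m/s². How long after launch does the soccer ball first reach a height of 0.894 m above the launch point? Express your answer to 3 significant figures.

v_y0 = 11.4 sin 27.2° = 5.211 m/s.
Set y = v_y0 t − ½ g t² = 0.894: 4.900 t² − 5.211 t + 0.894 = 0.
t = [5.211 ± √(27.15 − 17.52)] / 9.8 = (5.211 ± 3.103) / 9.8, giving t = 0.215 s or t = 0.848 s.
The soccer ball is on the way up at the first time, so t = 0.215 s.

0.215 s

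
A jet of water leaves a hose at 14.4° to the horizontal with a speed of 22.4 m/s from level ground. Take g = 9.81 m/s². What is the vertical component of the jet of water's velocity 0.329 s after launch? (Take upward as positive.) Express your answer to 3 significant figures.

2.34 m/s

Initial vertical component: v_y0 = 22.4 sin 14.4° = 5.571 m/s.
v_y(t) = v_y0 − g t = 5.571 − 9.81 × 0.329 = 2.34 m/s.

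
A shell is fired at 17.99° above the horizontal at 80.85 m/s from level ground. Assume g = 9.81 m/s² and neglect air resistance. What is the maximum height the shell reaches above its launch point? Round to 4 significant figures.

31.78 m

Vertical component of launch velocity: v_y = 80.85 sin 17.99° = 24.971 m/s.
At the highest point the vertical velocity is zero, so v_y² = 2 g h_max.
h_max = (24.971)² / (2 × 9.81) = 623.55 / 19.62 = 31.78 m.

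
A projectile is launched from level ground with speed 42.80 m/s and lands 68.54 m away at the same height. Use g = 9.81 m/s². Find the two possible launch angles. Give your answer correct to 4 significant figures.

Level-ground range: R = v₀² sin(2θ)/g ⇒ sin 2θ = R g / v₀² = 68.54×9.81/42.80² = 0.3671.
2θ = arcsin(0.3671) = 21.537° or 180° − 21.537° = 158.463°.
So θ = 10.77° or θ = 79.23°.

10.77° and 79.23°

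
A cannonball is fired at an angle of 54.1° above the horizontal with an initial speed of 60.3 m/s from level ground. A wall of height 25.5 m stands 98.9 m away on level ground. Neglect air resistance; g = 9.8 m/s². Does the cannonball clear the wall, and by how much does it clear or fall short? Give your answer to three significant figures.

Yes — it clears the wall by 72.8 m.

v_x = 60.3 cos 54.1° = 35.36 m/s; v_y0 = 60.3 sin 54.1° = 48.85 m/s.
Time to reach the wall: t = 98.9 / 35.36 = 2.797 s.
Height at that point: y = 48.85×2.797 − 4.900×2.797² = 98.30 m.
That is 98.30 − 25.5 = 72.8 m above the top of the wall, so the cannonball clears it.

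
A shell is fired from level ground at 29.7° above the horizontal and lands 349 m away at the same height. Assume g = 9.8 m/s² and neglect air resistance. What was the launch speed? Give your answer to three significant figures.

63.0 m/s

On level ground, R = v₀² sin(2θ) / g, so v₀ = √(R g / sin 2θ).
sin(2 × 29.7°) = 0.8607.
v₀ = √(349 × 9.8 / 0.8607) = √3974 = 63.0 m/s.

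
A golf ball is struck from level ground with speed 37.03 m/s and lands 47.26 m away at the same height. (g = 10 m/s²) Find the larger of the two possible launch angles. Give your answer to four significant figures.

79.92°

Level-ground range: R = v₀² sin(2θ)/g ⇒ sin 2θ = R g / v₀² = 47.26×10/37.03² = 0.3447.
2θ = arcsin(0.3447) = 20.163° or 180° − 20.163° = 159.837°.
So θ = 10.08° or θ = 79.92°.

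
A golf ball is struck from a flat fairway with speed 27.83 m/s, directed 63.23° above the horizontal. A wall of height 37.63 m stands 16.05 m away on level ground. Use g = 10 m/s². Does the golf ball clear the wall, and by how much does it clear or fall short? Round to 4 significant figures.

v_x = 27.83 cos 63.23° = 12.535 m/s; v_y0 = 27.83 sin 63.23° = 24.847 m/s.
Time to reach the wall: t = 16.05 / 12.535 = 1.2804 s.
Height at that point: y = 24.847×1.2804 − 5.000×1.2804² = 23.617 m.
That is 37.63 − 23.617 = 14.01 m below the top of the wall, so the golf ball does not clear it.

No — it falls 14.01 m short of clearing the wall.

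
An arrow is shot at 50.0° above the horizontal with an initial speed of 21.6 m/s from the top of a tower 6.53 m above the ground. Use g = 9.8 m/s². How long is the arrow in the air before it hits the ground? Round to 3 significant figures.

3.73 s

Vertical component: v_y = 21.6 sin 50.0° = 16.55 m/s.
Taking up as positive with launch at y = 6.53 m, landing at y = 0: 0 = 6.53 + 16.55 t − ½(9.8) t².
Solving 4.900 t² − 16.55 t − 6.53 = 0 gives t = [16.55 + √(16.55² + 4·4.900·6.53)] / 9.800 = 3.73 s.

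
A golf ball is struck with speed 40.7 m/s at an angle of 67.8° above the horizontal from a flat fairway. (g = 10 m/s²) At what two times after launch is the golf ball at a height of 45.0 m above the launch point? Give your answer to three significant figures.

1.49 s and 6.05 s

v_y0 = 40.7 sin 67.8° = 37.68 m/s.
Set y = v_y0 t − ½ g t² = 45.0: 5.000 t² − 37.68 t + 45.0 = 0.
t = [37.68 ± √(1420 − 900.0)] / 10 = (37.68 ± 22.80) / 10, giving t = 1.49 s or t = 6.05 s.
So the golf ball is at 45.0 m at t = 1.49 s (rising) and t = 6.05 s (falling).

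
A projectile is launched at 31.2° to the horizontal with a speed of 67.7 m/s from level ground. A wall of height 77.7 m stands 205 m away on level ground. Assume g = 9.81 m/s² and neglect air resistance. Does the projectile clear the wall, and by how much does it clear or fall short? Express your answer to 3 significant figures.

No — it falls 15.0 m short of clearing the wall.

v_x = 67.7 cos 31.2° = 57.91 m/s; v_y0 = 67.7 sin 31.2° = 35.07 m/s.
Time to reach the wall: t = 205 / 57.91 = 3.540 s.
Height at that point: y = 35.07×3.540 − 4.905×3.540² = 62.68 m.
That is 77.7 − 62.68 = 15.0 m below the top of the wall, so the projectile does not clear it.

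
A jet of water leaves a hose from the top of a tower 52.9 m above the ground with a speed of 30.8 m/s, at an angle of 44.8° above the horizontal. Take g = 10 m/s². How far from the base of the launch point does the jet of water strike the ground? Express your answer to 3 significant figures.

Components: v_x = 30.8 cos 44.8° = 21.85 m/s, v_y = 30.8 sin 44.8° = 21.70 m/s.
Vertical: 0 = 52.9 + 21.70 t − ½(10) t² ⇒ 5.000 t² − 21.70 t − 52.9 = 0.
t = [21.70 + √(470.9 + 1058)] / 10.00 = 6.080 s.
Horizontal: R = v_x · t = 21.85 × 6.080 = 133 m.

133 m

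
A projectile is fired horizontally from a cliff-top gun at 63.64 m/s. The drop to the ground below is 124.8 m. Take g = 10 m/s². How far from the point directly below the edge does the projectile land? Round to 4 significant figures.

317.9 m

Initial vertical velocity is zero, so the fall time comes from h = ½ g t²: t = √(2 × 124.8 / 10) = 4.9960 s.
Horizontal motion is uniform at 63.64 m/s, so x = 63.64 × 4.9960 = 317.9 m.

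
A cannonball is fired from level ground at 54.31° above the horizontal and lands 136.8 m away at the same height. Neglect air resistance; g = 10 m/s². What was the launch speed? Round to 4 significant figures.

On level ground, R = v₀² sin(2θ) / g, so v₀ = √(R g / sin 2θ).
sin(2 × 54.31°) = 0.9477.
v₀ = √(136.8 × 10 / 0.9477) = √1443.5 = 37.99 m/s.

37.99 m/s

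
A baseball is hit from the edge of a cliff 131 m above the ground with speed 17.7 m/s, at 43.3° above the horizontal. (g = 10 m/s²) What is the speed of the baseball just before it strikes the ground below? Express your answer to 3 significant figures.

54.2 m/s

v_x = 17.7 cos 43.3° = 12.88 m/s is unchanged throughout.
For the vertical component, v_y² = v_y0² + 2 g h = (12.14)² + 2×10×131 = 2767, so |v_y| = 52.60 m/s.
Impact speed = √(v_x² + v_y²) = √(165.9 + 2767) = 54.2 m/s.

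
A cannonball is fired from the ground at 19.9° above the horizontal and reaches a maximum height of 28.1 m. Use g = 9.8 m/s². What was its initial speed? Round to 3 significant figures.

68.9 m/s

At maximum height v_y = 0, so (v₀ sin θ)² = 2 g H.
v₀ sin 19.9° = √(2 × 9.8 × 28.1) = 23.47 m/s.
v₀ = 23.47 / sin 19.9° = 23.47 / 0.3404 = 68.9 m/s.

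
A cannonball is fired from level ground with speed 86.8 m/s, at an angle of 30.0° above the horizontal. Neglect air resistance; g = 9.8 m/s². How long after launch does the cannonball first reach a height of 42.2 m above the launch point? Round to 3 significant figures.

v_y0 = 86.8 sin 30.0° = 43.40 m/s.
Set y = v_y0 t − ½ g t² = 42.2: 4.900 t² − 43.40 t + 42.2 = 0.
t = [43.40 ± √(1884 − 827.1)] / 9.8 = (43.40 ± 32.51) / 9.8, giving t = 1.11 s or t = 7.75 s.
The cannonball is on the way up at the first time, so t = 1.11 s.

1.11 s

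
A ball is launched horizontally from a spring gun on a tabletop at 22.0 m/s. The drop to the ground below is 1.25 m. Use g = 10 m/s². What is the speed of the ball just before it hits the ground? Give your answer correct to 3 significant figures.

22.6 m/s

Fall time: t = √(2 × 1.25 / 10) = 0.5000 s.
At impact: v_x = 22.0 m/s (unchanged), v_y = g t = 10 × 0.5000 = 5.000 m/s.
Speed = √(v_x² + v_y²) = √(484.0 + 25.00) = 22.6 m/s.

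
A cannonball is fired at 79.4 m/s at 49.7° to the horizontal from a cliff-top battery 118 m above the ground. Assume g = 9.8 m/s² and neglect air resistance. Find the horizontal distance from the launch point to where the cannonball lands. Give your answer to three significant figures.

723 m

Components: v_x = 79.4 cos 49.7° = 51.36 m/s, v_y = 79.4 sin 49.7° = 60.56 m/s.
Vertical: 0 = 118 + 60.56 t − ½(9.8) t² ⇒ 4.900 t² − 60.56 t − 118 = 0.
t = [60.56 + √(3668 + 2313)] / 9.800 = 14.07 s.
Horizontal: R = v_x · t = 51.36 × 14.07 = 723 m.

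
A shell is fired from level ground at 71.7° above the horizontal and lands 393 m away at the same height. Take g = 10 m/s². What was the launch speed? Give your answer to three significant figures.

On level ground, R = v₀² sin(2θ) / g, so v₀ = √(R g / sin 2θ).
sin(2 × 71.7°) = 0.5962.
v₀ = √(393 × 10 / 0.5962) = √6592 = 81.2 m/s.

81.2 m/s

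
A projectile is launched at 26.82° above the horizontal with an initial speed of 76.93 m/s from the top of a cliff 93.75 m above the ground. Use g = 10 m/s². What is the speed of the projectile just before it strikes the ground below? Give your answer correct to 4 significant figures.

88.28 m/s

v_x = 76.93 cos 26.82° = 68.655 m/s is unchanged throughout.
For the vertical component, v_y² = v_y0² + 2 g h = (34.710)² + 2×10×93.75 = 3079.8, so |v_y| = 55.496 m/s.
Impact speed = √(v_x² + v_y²) = √(4713.5 + 3079.8) = 88.28 m/s.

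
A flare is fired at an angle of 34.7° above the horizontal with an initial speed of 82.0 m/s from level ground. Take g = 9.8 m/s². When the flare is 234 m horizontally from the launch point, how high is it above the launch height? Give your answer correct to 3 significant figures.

v_x = 82.0 cos 34.7° = 67.42 m/s, v_y0 = 82.0 sin 34.7° = 46.68 m/s.
Time to reach x = 234 m: t = x / v_x = 234 / 67.42 = 3.471 s.
y = v_y0 t − ½ g t² = 46.68×3.471 − 4.900×3.471² = 103 m.

103 m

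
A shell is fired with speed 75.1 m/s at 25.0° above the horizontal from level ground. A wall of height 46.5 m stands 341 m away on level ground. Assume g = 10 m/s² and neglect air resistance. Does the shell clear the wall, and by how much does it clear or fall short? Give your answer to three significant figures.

No — it falls 13.0 m short of clearing the wall.

v_x = 75.1 cos 25.0° = 68.06 m/s; v_y0 = 75.1 sin 25.0° = 31.74 m/s.
Time to reach the wall: t = 341 / 68.06 = 5.010 s.
Height at that point: y = 31.74×5.010 − 5.000×5.010² = 33.52 m.
That is 46.5 − 33.52 = 13.0 m below the top of the wall, so the shell does not clear it.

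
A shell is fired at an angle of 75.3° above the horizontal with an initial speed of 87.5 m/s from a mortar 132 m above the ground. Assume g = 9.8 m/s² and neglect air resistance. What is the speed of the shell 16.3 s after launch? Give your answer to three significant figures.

v_x = 87.5 cos 75.3° = 22.20 m/s (constant).
v_y(t) = 87.5 sin 75.3° − g t = 84.64 − 9.8 × 16.3 = -75.10 m/s.
Speed = √(v_x² + v_y²) = √(492.8 + 5640) = 78.3 m/s.

78.3 m/s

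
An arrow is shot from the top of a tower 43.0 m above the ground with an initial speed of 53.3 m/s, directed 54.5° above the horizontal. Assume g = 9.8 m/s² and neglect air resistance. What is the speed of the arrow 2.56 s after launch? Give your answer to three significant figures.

v_x = 53.3 cos 54.5° = 30.95 m/s (constant).
v_y(t) = 53.3 sin 54.5° − g t = 43.39 − 9.8 × 2.56 = 18.30 m/s.
Speed = √(v_x² + v_y²) = √(957.9 + 334.9) = 36.0 m/s.

36.0 m/s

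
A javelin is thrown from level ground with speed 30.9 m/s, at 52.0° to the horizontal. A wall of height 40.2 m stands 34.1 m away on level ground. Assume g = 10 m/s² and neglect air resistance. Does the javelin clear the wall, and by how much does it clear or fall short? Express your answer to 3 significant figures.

No — it falls 12.6 m short of clearing the wall.

v_x = 30.9 cos 52.0° = 19.02 m/s; v_y0 = 30.9 sin 52.0° = 24.35 m/s.
Time to reach the wall: t = 34.1 / 19.02 = 1.793 s.
Height at that point: y = 24.35×1.793 − 5.000×1.793² = 27.59 m.
That is 40.2 − 27.59 = 12.6 m below the top of the wall, so the javelin does not clear it.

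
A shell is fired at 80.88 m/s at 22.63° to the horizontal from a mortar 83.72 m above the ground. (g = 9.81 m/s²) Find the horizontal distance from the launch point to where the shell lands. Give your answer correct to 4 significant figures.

Components: v_x = 80.88 cos 22.63° = 74.653 m/s, v_y = 80.88 sin 22.63° = 31.121 m/s.
Vertical: 0 = 83.72 + 31.121 t − ½(9.81) t² ⇒ 4.905 t² − 31.121 t − 83.72 = 0.
t = [31.121 + √(968.52 + 1642.6)] / 9.810 = 8.3813 s.
Horizontal: R = v_x · t = 74.653 × 8.3813 = 625.7 m.

625.7 m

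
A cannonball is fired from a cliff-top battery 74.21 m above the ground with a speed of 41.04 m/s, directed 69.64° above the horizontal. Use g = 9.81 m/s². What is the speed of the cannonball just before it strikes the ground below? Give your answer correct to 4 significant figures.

56.04 m/s

v_x = 41.04 cos 69.64° = 14.279 m/s is unchanged throughout.
For the vertical component, v_y² = v_y0² + 2 g h = (38.476)² + 2×9.81×74.21 = 2936.4, so |v_y| = 54.189 m/s.
Impact speed = √(v_x² + v_y²) = √(203.89 + 2936.4) = 56.04 m/s.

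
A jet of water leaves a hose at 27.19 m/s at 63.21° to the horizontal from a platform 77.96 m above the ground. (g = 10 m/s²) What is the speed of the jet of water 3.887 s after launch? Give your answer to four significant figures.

v_x = 27.19 cos 63.21° = 12.255 m/s (constant).
v_y(t) = 27.19 sin 63.21° − g t = 24.272 − 10 × 3.887 = -14.598 m/s.
Speed = √(v_x² + v_y²) = √(150.19 + 213.10) = 19.06 m/s.

19.06 m/s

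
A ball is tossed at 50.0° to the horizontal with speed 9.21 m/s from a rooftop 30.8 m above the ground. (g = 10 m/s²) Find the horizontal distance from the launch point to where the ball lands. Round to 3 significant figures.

19.5 m

Components: v_x = 9.21 cos 50.0° = 5.920 m/s, v_y = 9.21 sin 50.0° = 7.055 m/s.
Vertical: 0 = 30.8 + 7.055 t − ½(10) t² ⇒ 5.000 t² − 7.055 t − 30.8 = 0.
t = [7.055 + √(49.77 + 616.0)] / 10.00 = 3.286 s.
Horizontal: R = v_x · t = 5.920 × 3.286 = 19.5 m.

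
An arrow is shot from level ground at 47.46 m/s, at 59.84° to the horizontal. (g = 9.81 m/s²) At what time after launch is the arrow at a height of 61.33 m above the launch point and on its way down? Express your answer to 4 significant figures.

v_y0 = 47.46 sin 59.84° = 41.035 m/s.
Set y = v_y0 t − ½ g t² = 61.33: 4.905 t² − 41.035 t + 61.33 = 0.
t = [41.035 ± √(1683.9 − 1203.3)] / 9.81 = (41.035 ± 21.923) / 9.81, giving t = 1.948 s or t = 6.418 s.
On the way down corresponds to the larger root: t = 6.418 s.

6.418 s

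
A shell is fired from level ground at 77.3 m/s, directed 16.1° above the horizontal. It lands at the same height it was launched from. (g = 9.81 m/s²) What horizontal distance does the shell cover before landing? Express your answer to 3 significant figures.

Components: v_x = 77.3 cos 16.1° = 74.27 m/s, v_y = 77.3 sin 16.1° = 21.44 m/s.
Time of flight (same landing height): t = 2 v_y / g = 2 × 21.44 / 9.81 = 4.371 s.
Range: R = v_x · t = 74.27 × 4.371 = 325 m.

325 m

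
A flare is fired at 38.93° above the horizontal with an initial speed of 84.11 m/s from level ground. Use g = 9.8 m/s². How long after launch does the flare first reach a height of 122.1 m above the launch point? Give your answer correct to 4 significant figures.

v_y0 = 84.11 sin 38.93° = 52.852 m/s.
Set y = v_y0 t − ½ g t² = 122.1: 4.900 t² − 52.852 t + 122.1 = 0.
t = [52.852 ± √(2793.3 − 2393.2)] / 9.8 = (52.852 ± 20.002) / 9.8, giving t = 3.352 s or t = 7.434 s.
The flare is on the way up at the first time, so t = 3.352 s.

3.352 s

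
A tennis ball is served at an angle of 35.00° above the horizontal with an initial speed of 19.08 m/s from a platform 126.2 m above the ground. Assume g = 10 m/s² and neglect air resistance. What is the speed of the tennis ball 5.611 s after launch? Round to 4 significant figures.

47.79 m/s

v_x = 19.08 cos 35.00° = 15.629 m/s (constant).
v_y(t) = 19.08 sin 35.00° − g t = 10.944 − 10 × 5.611 = -45.166 m/s.
Speed = √(v_x² + v_y²) = √(244.27 + 2040.0) = 47.79 m/s.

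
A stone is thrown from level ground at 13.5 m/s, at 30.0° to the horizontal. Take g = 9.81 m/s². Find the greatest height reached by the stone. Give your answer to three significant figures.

2.32 m

Vertical component of launch velocity: v_y = 13.5 sin 30.0° = 6.750 m/s.
At the highest point the vertical velocity is zero, so v_y² = 2 g h_max.
h_max = (6.750)² / (2 × 9.81) = 45.56 / 19.62 = 2.32 m.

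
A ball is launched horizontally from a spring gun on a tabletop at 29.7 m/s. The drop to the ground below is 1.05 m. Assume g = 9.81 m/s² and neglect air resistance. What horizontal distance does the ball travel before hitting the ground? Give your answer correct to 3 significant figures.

Initial vertical velocity is zero, so the fall time comes from h = ½ g t²: t = √(2 × 1.05 / 9.81) = 0.4627 s.
Horizontal motion is uniform at 29.7 m/s, so x = 29.7 × 0.4627 = 13.7 m.

13.7 m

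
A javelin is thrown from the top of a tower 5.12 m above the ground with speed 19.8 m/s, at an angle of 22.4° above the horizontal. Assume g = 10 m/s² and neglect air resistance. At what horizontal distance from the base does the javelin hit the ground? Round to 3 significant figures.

Components: v_x = 19.8 cos 22.4° = 18.31 m/s, v_y = 19.8 sin 22.4° = 7.545 m/s.
Vertical: 0 = 5.12 + 7.545 t − ½(10) t² ⇒ 5.000 t² − 7.545 t − 5.12 = 0.
t = [7.545 + √(56.93 + 102.4)] / 10.00 = 2.017 s.
Horizontal: R = v_x · t = 18.31 × 2.017 = 36.9 m.

36.9 m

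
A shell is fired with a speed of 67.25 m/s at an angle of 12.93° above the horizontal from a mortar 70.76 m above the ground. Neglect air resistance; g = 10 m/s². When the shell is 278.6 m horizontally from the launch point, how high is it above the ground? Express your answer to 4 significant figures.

v_x = 67.25 cos 12.93° = 65.545 m/s, v_y0 = 67.25 sin 12.93° = 15.048 m/s.
Time to reach x = 278.6 m: t = x / v_x = 278.6 / 65.545 = 4.2505 s.
y = 70.76 + v_y0 t − ½ g t² = 70.76 + 15.048×4.2505 − 5.000×4.2505² = 44.39 m.

44.39 m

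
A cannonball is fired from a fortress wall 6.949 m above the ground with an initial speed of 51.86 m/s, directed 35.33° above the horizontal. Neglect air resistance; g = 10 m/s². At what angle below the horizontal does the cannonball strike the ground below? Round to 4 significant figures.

37.29°

v_x = 51.86 cos 35.33° = 42.309 m/s.
At impact |v_y| = √(v_y0² + 2 g h) = √(29.990² + 2×10×6.949) = 32.224 m/s.
Angle below horizontal = arctan(|v_y| / v_x) = arctan(32.224 / 42.309) = 37.29°.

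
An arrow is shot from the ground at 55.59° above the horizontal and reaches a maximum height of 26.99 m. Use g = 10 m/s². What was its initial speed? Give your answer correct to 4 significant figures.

At maximum height v_y = 0, so (v₀ sin θ)² = 2 g H.
v₀ sin 55.59° = √(2 × 10 × 26.99) = 23.234 m/s.
v₀ = 23.234 / sin 55.59° = 23.234 / 0.8250 = 28.16 m/s.

28.16 m/s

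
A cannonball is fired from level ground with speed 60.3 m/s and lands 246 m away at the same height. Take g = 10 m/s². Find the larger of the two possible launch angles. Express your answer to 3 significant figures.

Level-ground range: R = v₀² sin(2θ)/g ⇒ sin 2θ = R g / v₀² = 246×10/60.3² = 0.6766.
2θ = arcsin(0.6766) = 42.58° or 180° − 42.58° = 137.42°.
So θ = 21.3° or θ = 68.7°.

68.7°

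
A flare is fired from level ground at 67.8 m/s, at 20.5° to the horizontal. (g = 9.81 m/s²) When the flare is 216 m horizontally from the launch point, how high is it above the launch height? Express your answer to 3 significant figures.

24.0 m

v_x = 67.8 cos 20.5° = 63.51 m/s, v_y0 = 67.8 sin 20.5° = 23.74 m/s.
Time to reach x = 216 m: t = x / v_x = 216 / 63.51 = 3.401 s.
y = v_y0 t − ½ g t² = 23.74×3.401 − 4.905×3.401² = 24.0 m.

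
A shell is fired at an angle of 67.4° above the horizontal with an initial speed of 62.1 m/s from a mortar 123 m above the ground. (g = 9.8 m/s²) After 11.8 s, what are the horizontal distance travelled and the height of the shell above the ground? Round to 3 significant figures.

x = 282 m, y = 117 m

v_x = 62.1 cos 67.4° = 23.86 m/s; v_y0 = 62.1 sin 67.4° = 57.33 m/s.
x = v_x t = 23.86 × 11.8 = 282 m.
y = 123 + v_y0 t − ½ g t² = 117 m.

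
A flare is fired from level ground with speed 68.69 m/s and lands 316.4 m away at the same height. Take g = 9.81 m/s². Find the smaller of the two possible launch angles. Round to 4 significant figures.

20.57°

Level-ground range: R = v₀² sin(2θ)/g ⇒ sin 2θ = R g / v₀² = 316.4×9.81/68.69² = 0.6578.
2θ = arcsin(0.6578) = 41.132° or 180° − 41.132° = 138.868°.
So θ = 20.57° or θ = 69.43°.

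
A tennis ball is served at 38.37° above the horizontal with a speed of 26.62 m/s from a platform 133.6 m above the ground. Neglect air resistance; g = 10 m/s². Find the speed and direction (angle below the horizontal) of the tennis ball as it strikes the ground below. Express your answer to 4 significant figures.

58.14 m/s at 68.96° below the horizontal

v_x = 26.62 cos 38.37° = 20.871 m/s (constant).
|v_y| at impact = √((16.524)² + 2×10×133.6) = 54.268 m/s.
Speed = √(20.871² + 54.268²) = 58.14 m/s; angle = arctan(54.268/20.871) = 68.96° below horizontal.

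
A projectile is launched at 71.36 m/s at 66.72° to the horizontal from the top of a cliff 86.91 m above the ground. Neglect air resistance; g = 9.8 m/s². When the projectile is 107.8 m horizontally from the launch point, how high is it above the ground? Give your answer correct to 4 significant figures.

265.9 m

v_x = 71.36 cos 66.72° = 28.203 m/s, v_y0 = 71.36 sin 66.72° = 65.550 m/s.
Time to reach x = 107.8 m: t = x / v_x = 107.8 / 28.203 = 3.8223 s.
y = 86.91 + v_y0 t − ½ g t² = 86.91 + 65.550×3.8223 − 4.900×3.8223² = 265.9 m.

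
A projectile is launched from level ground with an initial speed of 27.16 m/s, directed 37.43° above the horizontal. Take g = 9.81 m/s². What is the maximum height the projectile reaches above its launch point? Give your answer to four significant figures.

Vertical component of launch velocity: v_y = 27.16 sin 37.43° = 16.508 m/s.
At the highest point the vertical velocity is zero, so v_y² = 2 g h_max.
h_max = (16.508)² / (2 × 9.81) = 272.51 / 19.62 = 13.89 m.

13.89 m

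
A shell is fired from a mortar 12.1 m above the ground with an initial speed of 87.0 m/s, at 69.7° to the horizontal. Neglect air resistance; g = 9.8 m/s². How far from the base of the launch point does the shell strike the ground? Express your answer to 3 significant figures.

507 m

Components: v_x = 87.0 cos 69.7° = 30.18 m/s, v_y = 87.0 sin 69.7° = 81.60 m/s.
Vertical: 0 = 12.1 + 81.60 t − ½(9.8) t² ⇒ 4.900 t² − 81.60 t − 12.1 = 0.
t = [81.60 + √(6659 + 237.2)] / 9.800 = 16.80 s.
Horizontal: R = v_x · t = 30.18 × 16.80 = 507 m.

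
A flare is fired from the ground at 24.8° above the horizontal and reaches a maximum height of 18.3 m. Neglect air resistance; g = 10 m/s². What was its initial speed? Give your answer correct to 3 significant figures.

At maximum height v_y = 0, so (v₀ sin θ)² = 2 g H.
v₀ sin 24.8° = √(2 × 10 × 18.3) = 19.13 m/s.
v₀ = 19.13 / sin 24.8° = 19.13 / 0.4195 = 45.6 m/s.

45.6 m/s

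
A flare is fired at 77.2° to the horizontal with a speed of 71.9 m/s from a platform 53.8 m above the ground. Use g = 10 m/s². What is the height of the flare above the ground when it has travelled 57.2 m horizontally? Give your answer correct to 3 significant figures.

241 m

v_x = 71.9 cos 77.2° = 15.93 m/s, v_y0 = 71.9 sin 77.2° = 70.11 m/s.
Time to reach x = 57.2 m: t = x / v_x = 57.2 / 15.93 = 3.591 s.
y = 53.8 + v_y0 t − ½ g t² = 53.8 + 70.11×3.591 − 5.000×3.591² = 241 m.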